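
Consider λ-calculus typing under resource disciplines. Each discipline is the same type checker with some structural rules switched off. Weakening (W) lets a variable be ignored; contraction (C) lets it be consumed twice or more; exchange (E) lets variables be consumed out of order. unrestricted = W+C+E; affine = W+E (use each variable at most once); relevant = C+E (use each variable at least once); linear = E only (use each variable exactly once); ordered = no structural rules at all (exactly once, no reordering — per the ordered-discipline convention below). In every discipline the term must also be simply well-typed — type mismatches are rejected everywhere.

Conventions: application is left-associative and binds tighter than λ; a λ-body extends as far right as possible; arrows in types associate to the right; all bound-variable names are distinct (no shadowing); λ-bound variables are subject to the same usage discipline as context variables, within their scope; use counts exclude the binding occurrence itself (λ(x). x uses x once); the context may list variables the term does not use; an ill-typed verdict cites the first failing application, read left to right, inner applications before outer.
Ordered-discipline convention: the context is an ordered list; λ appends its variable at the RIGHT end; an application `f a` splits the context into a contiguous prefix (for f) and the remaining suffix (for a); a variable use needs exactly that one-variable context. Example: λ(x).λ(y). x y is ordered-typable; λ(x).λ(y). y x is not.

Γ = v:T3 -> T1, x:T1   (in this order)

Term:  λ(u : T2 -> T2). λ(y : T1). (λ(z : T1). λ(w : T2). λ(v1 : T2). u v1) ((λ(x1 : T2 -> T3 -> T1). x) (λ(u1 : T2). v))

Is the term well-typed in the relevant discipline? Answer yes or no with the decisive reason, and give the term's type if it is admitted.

no — y, z, w, x1, u1 never used (weakening)
use counts: v=1; x=1; u [bound]=1; y [bound]=0; z [bound]=0; w [bound]=0; v1 [bound]=1; x1 [bound]=0; u1 [bound]=0
left-to-right use order: u, v1, x, v
typing: well-typed — term : (T2 -> T2) -> T1 -> T2 -> T2 -> T2
all disciplines: ordered ✗, linear ✗, affine ✓, relevant ✗, unrestricted ✓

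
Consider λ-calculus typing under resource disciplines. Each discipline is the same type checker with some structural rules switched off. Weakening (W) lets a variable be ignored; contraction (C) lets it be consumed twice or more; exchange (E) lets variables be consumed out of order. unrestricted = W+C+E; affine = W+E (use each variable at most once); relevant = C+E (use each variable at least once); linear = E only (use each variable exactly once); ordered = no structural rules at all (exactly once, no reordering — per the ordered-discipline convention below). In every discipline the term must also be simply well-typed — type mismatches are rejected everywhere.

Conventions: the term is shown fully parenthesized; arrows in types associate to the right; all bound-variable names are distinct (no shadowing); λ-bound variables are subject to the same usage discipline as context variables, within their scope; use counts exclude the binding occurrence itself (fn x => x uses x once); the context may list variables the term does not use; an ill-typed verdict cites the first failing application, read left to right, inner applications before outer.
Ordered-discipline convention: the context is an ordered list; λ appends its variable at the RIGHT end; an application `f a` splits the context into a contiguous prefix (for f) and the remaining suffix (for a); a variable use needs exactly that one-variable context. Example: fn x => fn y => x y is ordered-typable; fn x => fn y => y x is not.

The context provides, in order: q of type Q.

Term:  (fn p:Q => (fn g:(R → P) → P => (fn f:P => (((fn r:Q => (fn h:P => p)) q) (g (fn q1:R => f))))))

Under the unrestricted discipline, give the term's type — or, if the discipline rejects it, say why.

term : Q → ((R → P) → P) → P → Q
counts: q=1, p (bound)=1, g (bound)=1, f (bound)=1, r (bound)=0, h (bound)=0, q1 (bound)=0
uses in reading order: p, q, g, f
typing: well-typed — term : Q → ((R → P) → P) → P → Q
summary: ordered ✗; linear ✗; affine ✓; relevant ✗; unrestricted ✓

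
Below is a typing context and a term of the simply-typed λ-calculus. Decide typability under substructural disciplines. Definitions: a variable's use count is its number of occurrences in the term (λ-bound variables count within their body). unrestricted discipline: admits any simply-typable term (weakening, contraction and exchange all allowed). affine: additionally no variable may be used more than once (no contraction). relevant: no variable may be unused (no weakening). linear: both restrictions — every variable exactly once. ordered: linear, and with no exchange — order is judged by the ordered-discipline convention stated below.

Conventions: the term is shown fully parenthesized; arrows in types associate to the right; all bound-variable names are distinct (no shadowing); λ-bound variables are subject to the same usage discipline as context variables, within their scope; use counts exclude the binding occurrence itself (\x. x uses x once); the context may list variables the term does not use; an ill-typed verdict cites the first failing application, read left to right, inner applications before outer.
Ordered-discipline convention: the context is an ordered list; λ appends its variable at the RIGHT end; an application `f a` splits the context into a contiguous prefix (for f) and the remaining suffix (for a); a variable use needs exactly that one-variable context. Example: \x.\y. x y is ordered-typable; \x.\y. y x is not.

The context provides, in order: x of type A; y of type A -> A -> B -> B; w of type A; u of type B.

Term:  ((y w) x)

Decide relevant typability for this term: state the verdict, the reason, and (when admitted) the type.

no — u never used (weakening)
variable uses: x=1, y=1, w=1, u=0
use order (left to right): y, w, x
typing: well-typed — term : B -> B
across the five disciplines: ordered ✗ · linear ✗ · affine ✓ · relevant ✗ · unrestricted ✓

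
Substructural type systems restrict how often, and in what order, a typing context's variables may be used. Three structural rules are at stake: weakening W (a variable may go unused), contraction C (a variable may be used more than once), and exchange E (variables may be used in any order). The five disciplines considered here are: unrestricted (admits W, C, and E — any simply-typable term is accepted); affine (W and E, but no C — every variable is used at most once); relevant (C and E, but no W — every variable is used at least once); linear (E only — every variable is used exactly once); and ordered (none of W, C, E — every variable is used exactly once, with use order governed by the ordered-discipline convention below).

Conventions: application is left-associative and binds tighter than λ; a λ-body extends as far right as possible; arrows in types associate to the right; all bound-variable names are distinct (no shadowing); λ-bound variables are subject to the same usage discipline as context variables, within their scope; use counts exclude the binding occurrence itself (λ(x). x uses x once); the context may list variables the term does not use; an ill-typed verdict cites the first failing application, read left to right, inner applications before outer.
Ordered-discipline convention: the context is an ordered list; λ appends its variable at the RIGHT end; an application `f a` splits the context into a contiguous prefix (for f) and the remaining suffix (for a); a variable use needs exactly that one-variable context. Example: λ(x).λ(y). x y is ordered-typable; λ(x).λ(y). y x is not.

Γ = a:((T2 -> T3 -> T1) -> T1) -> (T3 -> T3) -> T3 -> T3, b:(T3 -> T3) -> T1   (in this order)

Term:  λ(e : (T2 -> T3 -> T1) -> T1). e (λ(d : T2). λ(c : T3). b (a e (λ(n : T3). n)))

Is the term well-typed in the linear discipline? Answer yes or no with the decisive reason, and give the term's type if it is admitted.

no — uses contraction: e ×2; d, c never used (weakening)
use counts: a ×1; b ×1; e (bound) ×2; d (bound) ×0; c (bound) ×0; n (bound) ×1
left-to-right use order: e, b, a, e, n
typing: the term checks, with type ((T2 -> T3 -> T1) -> T1) -> T1
across the five disciplines: ordered ✗, linear ✗, affine ✗, relevant ✗, unrestricted ✓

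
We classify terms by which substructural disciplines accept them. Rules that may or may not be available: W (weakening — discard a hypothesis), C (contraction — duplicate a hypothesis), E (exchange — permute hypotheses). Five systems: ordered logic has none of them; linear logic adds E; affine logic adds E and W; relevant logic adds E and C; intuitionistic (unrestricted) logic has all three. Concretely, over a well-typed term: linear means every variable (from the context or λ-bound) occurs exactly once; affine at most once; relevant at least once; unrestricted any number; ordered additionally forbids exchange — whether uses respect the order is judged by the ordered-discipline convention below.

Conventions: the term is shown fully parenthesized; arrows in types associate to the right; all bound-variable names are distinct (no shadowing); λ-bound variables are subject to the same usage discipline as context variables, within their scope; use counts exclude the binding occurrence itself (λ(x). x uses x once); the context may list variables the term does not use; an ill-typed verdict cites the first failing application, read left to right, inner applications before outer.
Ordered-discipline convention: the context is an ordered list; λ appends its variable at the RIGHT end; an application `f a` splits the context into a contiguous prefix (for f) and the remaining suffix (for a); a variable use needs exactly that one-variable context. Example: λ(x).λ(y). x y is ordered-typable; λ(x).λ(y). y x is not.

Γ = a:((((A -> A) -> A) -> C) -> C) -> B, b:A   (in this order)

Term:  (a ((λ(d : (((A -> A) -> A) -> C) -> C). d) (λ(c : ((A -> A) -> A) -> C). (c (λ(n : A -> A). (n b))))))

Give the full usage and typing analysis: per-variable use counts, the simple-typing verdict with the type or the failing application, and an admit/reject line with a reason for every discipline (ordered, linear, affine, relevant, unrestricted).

usage: a: 1; b: 1; d (bound): 1; c (bound): 1; n (bound): 1
order of uses: a, d, c, n, b
typing: well-typed at B
ordered: ✗, needs exchange: uses follow a, d, c, n, b
linear: ✓, each of a, b, d, c, n used exactly once
affine: ✓, no duplicate uses among a, b, d, c, n
relevant: ✓, a, b, d, c, n: all used, weakening unneeded
unrestricted: ✓, type-checks (B) and nothing is barred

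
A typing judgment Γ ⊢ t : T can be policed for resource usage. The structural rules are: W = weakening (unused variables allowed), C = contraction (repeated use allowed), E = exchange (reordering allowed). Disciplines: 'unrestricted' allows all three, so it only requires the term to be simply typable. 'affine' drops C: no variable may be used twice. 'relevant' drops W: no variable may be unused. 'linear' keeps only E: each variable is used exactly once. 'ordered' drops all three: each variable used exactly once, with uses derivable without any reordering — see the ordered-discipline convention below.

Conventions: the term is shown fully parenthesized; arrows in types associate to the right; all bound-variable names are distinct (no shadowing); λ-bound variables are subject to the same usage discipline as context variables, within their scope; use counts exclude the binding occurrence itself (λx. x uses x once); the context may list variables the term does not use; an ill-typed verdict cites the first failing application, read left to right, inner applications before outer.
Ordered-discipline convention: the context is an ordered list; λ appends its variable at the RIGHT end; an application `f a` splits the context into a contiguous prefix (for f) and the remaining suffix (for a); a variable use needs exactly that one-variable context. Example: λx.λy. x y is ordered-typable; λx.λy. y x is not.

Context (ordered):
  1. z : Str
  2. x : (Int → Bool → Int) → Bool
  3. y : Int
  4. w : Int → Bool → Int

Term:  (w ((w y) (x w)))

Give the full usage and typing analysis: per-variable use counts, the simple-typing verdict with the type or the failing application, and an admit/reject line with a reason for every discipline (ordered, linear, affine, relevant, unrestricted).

use counts: z: 0; x: 1; y: 1; w: 3
order of uses: w, w, y, x, w
typing: well-typed — term : Bool → Int
ordered: ✗ — uses contraction: w ×3; z left unused
linear: ✗ — uses contraction: w ×3; z left unused
affine: ✗ — uses contraction: w ×3
relevant: ✗ — z left unused
unrestricted: ✓ — typability at Bool → Int is all that's needed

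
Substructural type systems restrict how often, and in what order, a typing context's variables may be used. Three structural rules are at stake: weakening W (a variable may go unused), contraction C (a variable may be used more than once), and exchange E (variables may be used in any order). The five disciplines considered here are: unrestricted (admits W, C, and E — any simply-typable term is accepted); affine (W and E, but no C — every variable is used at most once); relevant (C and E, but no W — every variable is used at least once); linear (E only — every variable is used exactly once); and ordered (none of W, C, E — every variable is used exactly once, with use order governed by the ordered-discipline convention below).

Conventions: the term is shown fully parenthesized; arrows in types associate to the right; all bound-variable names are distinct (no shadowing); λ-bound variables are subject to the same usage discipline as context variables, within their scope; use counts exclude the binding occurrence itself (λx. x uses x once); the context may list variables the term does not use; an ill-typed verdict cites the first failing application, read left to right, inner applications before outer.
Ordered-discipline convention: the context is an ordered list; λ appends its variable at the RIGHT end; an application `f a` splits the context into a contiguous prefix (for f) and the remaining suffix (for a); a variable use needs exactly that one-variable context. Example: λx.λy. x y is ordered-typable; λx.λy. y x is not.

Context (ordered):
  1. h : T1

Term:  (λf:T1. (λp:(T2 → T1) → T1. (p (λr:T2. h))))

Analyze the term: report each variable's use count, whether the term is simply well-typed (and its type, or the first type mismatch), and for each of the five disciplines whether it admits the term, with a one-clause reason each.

counts: h: 1, f [bound]: 0, p [bound]: 1, r [bound]: 0
order of uses: p, h
typing: well-typed at T1 → ((T2 → T1) → T1) → T1
ordered: ✗, f, r left unused
linear: ✗, f, r left unused
affine: ✓, none of h, f, p, r used more than once
relevant: ✗, f, r left unused
unrestricted: ✓, type-checks (T1 → ((T2 → T1) → T1) → T1) and nothing is barred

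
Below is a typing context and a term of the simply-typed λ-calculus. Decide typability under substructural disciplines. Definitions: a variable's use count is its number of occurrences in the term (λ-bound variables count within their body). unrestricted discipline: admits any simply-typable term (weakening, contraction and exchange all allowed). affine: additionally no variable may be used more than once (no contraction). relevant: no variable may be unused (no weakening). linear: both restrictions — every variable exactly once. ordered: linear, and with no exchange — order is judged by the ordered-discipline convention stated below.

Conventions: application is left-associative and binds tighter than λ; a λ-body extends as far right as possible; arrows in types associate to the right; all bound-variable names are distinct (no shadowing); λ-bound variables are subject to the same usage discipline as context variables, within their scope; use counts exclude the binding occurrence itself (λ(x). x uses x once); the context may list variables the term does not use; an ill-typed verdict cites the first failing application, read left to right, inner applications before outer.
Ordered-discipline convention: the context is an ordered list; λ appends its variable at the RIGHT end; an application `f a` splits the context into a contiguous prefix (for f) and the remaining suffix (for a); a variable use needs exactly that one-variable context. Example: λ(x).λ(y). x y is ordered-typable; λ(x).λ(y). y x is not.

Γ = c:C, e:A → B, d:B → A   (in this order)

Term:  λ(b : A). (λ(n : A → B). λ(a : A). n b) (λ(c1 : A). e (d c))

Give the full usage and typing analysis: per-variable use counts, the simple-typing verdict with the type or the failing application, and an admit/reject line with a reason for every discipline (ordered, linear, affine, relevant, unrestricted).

variable uses: c ×1; e ×1; d ×1; b [bound] ×1; n [bound] ×1; a [bound] ×0; c1 [bound] ×0
uses in reading order: n, b, e, d, c
typing: ill-typed: an application expects B but receives C
ordered: ✗ — not simply typable
linear: ✗ — fails simple typing
affine: ✗ — a type mismatch blocks all five
relevant: ✗ — the type mismatch rejects it
unrestricted: ✗ — not simply typable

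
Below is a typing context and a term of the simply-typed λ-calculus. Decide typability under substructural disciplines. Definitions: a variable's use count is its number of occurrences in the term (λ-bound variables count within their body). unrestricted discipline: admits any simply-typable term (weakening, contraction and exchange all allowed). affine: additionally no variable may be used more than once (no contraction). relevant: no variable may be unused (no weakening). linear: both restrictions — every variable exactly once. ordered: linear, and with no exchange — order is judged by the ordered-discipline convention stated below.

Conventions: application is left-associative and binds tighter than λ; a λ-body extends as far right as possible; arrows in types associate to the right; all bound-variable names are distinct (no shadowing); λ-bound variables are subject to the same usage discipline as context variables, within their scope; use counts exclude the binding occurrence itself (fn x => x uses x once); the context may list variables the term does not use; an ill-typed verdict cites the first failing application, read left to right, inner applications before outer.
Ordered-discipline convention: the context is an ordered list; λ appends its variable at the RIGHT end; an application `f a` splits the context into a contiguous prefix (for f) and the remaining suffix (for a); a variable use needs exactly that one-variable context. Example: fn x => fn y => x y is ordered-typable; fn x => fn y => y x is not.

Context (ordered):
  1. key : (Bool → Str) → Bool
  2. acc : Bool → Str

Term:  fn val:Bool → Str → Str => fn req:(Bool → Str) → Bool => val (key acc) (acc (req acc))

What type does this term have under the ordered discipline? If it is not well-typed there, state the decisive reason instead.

not well-typed under ordered — acc ×3 used more than once (contraction)
usage: key ×1; acc ×3; val (λ-bound) ×1; req (λ-bound) ×1
left-to-right use order: val, key, acc, acc, req, acc
typing: the term checks, with type (Bool → Str → Str) → ((Bool → Str) → Bool) → Str
per-discipline verdicts: ordered ✗; linear ✗; affine ✗; relevant ✓; unrestricted ✓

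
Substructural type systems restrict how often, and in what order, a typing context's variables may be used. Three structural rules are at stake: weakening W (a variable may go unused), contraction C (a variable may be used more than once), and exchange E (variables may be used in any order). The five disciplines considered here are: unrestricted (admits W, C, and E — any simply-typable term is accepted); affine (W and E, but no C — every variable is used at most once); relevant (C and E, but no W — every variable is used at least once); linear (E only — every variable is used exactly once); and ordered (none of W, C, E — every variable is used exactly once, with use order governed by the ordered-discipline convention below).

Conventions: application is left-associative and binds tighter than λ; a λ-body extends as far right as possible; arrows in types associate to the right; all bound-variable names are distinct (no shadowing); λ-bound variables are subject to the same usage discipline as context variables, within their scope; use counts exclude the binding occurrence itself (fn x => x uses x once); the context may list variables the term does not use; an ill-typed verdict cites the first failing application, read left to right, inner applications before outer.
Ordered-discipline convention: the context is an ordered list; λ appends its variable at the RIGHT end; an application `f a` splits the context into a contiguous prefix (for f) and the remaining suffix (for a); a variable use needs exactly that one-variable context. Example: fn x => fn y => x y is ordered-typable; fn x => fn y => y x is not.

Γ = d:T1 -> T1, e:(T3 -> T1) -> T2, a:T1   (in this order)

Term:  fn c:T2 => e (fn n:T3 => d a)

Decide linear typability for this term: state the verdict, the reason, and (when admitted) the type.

no — c, n never used (weakening)
counts: d: 1×, e: 1×, a: 1×, c (bound): 0×, n (bound): 0×
left-to-right use order: e, d, a
typing: well-typed at T2 -> T2
all disciplines: ordered ✗ | linear ✗ | affine ✓ | relevant ✗ | unrestricted ✓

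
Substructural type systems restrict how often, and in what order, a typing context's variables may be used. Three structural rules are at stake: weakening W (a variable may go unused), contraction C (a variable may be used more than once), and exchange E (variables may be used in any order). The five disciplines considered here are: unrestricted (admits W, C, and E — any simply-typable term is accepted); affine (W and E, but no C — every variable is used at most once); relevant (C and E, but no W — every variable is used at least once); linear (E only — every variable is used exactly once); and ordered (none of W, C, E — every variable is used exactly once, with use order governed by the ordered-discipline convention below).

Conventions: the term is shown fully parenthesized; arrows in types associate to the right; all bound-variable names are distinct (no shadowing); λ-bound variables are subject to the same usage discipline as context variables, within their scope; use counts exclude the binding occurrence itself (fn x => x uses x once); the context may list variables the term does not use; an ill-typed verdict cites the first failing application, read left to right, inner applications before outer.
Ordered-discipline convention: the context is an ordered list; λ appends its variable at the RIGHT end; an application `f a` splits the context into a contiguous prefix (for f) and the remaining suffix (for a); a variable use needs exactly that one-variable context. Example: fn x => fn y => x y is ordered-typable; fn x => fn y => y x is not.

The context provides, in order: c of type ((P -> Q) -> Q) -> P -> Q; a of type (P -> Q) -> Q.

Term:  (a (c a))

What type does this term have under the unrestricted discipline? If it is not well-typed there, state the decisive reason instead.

term : Q
usage: c ×1, a ×2
uses in reading order: a, c, a
typing: the term checks, with type Q
across the five disciplines: ordered ✗; linear ✗; affine ✗; relevant ✓; unrestricted ✓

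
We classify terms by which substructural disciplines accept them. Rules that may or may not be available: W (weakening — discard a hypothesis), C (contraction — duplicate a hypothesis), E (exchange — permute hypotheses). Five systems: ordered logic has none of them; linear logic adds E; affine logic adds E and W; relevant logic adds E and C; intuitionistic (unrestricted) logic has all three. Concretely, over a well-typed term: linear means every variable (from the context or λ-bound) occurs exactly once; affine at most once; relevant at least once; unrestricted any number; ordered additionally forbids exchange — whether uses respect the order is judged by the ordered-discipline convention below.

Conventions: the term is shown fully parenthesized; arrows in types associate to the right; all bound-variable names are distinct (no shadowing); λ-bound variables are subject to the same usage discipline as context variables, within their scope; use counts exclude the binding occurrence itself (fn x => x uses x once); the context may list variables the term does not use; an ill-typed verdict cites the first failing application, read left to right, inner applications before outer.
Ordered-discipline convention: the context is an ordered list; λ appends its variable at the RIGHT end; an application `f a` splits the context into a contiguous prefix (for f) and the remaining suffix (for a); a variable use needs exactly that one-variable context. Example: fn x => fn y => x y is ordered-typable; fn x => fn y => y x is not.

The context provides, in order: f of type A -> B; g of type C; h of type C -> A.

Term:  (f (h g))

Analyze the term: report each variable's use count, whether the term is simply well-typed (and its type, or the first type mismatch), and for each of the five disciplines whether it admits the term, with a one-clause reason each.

counts: f ×1; g ×1; h ×1
use order (left to right): f, h, g
typing: the term checks, with type B
ordered: ✗ — no contiguous prefix/suffix split fits f, h, g
linear: ✓ — exactly-once usage across f, g, h
affine: ✓ — at most one use each (f, g, h)
relevant: ✓ — none of f, g, h goes unused
unrestricted: ✓ — well-typed at B; no restrictions here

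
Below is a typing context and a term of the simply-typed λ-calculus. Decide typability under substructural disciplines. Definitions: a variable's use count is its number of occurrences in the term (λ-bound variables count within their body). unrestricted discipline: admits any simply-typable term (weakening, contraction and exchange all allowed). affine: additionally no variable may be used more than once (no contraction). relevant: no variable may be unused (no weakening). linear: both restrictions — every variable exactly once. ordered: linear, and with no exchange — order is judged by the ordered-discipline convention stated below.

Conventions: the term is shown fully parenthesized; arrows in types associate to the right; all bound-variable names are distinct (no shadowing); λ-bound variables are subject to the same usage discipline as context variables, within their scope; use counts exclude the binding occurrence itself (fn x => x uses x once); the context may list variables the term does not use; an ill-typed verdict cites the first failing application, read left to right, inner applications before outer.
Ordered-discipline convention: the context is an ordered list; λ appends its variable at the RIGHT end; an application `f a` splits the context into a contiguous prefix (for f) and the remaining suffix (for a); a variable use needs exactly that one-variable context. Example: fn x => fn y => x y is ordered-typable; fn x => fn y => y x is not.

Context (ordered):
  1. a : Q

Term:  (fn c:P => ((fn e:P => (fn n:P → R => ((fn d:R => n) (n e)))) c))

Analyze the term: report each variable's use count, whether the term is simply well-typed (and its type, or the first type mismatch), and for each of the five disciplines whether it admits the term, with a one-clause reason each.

counts: a ×0, c (bound) ×1, e (bound) ×1, n (bound) ×2, d (bound) ×0
left-to-right use order: n, n, e, c
typing: ✓ — P → (P → R) → P → R
ordered: ✗ — n ×2 used more than once (contraction); needs weakening: a, d unused
linear: ✗ — n ×2 used more than once (contraction); needs weakening: a, d unused
affine: ✗ — n ×2 used more than once (contraction)
relevant: ✗ — needs weakening: a, d unused
unrestricted: ✓ — typability at P → (P → R) → P → R is all that's needed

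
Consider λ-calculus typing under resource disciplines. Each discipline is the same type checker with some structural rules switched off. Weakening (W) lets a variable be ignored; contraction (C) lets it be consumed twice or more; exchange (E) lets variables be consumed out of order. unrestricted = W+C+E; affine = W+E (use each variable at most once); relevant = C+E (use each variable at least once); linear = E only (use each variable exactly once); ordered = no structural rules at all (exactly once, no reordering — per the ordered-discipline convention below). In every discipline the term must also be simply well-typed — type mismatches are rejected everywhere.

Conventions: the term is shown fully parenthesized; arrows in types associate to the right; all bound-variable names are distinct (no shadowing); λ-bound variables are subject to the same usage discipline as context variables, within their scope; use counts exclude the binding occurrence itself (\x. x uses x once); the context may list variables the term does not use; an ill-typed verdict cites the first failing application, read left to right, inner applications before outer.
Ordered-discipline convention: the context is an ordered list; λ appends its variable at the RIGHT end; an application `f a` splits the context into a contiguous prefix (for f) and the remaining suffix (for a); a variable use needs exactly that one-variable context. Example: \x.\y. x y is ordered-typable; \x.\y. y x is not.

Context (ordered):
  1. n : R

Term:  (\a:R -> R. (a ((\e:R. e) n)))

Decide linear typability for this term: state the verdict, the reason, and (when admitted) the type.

yes — n, a, e: one use apiece; term : (R -> R) -> R
variable uses: n: 1, a [bound]: 1, e [bound]: 1
uses in reading order: a, e, n
typing: the term checks, with type (R -> R) -> R
per-discipline verdicts: ordered ✗; linear ✓; affine ✓; relevant ✓; unrestricted ✓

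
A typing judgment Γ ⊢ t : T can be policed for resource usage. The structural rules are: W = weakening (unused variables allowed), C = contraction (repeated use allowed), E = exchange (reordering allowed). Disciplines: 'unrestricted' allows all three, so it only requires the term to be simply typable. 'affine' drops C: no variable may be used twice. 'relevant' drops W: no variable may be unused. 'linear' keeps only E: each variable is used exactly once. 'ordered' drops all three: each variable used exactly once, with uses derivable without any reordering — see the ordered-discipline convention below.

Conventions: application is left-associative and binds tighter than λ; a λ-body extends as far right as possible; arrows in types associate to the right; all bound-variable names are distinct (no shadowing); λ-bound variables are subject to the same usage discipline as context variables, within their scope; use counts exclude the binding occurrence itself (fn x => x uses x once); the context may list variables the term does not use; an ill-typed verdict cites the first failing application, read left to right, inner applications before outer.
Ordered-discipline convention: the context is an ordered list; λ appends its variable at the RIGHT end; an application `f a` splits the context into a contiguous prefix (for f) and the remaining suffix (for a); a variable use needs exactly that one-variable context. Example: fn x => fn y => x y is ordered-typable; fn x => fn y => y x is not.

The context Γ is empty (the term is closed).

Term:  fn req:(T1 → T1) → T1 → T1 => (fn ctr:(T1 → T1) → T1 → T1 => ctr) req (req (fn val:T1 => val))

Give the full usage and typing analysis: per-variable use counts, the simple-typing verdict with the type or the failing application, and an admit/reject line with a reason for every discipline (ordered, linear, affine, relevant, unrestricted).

usage: req [bound]=2, ctr [bound]=1, val [bound]=1
order of uses: ctr, req, req, val
typing: well-typed at ((T1 → T1) → T1 → T1) → T1 → T1
ordered: ✗, uses contraction: req ×2
linear: ✗, uses contraction: req ×2
affine: ✗, uses contraction: req ×2
relevant: ✓, none of req, ctr, val goes unused
unrestricted: ✓, simply typable at ((T1 → T1) → T1 → T1) → T1 → T1; W, C, E all held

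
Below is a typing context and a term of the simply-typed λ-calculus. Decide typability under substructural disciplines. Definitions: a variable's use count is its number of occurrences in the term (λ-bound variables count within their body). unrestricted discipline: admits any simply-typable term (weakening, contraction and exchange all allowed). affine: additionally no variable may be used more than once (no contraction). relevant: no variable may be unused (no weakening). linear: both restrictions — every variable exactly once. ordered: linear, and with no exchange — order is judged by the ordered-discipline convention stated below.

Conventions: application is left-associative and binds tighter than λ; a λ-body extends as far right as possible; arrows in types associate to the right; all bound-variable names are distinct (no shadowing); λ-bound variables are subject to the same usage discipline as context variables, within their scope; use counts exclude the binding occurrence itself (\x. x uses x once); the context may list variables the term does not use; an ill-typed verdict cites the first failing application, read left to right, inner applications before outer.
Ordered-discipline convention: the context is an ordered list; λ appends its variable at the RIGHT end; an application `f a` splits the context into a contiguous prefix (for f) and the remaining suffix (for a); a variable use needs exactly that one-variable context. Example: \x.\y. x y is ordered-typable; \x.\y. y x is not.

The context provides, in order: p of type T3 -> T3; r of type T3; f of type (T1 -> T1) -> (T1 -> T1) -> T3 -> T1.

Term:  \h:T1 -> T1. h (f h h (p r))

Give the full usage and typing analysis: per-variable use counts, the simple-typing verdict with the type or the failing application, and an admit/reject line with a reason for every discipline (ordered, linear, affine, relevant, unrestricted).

counts: p: 1; r: 1; f: 1; h (λ-bound): 3
use order (left to right): h, f, h, h, p, r
typing: well-typed — term : (T1 -> T1) -> T1
ordered: ✗ — repeated use of h ×3
linear: ✗ — repeated use of h ×3
affine: ✗ — repeated use of h ×3
relevant: ✓ — p, r, f, h: all used, weakening unneeded
unrestricted: ✓ — type-checks ((T1 -> T1) -> T1) and nothing is barred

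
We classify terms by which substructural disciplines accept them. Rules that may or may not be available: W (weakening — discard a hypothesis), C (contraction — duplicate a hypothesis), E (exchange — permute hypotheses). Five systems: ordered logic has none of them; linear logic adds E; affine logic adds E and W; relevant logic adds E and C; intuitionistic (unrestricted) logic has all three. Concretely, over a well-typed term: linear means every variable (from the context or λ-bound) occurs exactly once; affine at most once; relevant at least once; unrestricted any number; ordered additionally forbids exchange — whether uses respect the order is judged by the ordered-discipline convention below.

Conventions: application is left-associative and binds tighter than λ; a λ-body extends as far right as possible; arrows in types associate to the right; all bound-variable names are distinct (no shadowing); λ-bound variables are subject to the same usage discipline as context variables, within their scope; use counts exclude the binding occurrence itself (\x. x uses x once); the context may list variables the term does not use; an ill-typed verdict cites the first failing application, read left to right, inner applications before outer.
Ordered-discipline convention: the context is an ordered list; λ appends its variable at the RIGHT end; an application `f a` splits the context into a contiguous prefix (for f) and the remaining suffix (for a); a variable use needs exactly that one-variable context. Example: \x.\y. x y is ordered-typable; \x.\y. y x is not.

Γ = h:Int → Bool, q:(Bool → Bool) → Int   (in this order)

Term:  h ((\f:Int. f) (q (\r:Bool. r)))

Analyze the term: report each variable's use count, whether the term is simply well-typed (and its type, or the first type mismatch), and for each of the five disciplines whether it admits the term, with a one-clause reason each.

counts: h ×1; q ×1; f (bound) ×1; r (bound) ×1
order of uses: h, f, q, r
typing: ✓ — Bool
ordered: ✓, h, q, f, r: once each, no exchange needed
linear: ✓, single use per variable (h, q, f, r)
affine: ✓, h, q, f, r: no repeats, contraction unneeded
relevant: ✓, every one of h, q, f, r appears
unrestricted: ✓, simply typable at Bool; W, C, E all held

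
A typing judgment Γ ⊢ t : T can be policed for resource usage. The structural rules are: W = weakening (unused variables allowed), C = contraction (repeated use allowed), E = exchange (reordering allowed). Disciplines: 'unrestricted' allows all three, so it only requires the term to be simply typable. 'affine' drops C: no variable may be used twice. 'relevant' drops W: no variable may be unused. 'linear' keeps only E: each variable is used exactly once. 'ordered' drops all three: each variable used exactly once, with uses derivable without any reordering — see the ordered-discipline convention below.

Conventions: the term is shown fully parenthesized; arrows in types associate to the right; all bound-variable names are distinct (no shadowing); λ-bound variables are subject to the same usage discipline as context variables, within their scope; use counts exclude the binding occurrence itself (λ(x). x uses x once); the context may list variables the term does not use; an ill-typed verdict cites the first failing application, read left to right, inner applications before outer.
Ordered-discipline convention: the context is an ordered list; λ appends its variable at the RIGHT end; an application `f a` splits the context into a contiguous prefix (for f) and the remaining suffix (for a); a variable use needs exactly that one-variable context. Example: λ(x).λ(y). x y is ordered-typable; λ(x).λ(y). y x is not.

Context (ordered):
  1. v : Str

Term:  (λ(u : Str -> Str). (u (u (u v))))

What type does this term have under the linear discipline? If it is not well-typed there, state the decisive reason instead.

not well-typed under linear — uses contraction: u ×3
variable uses: v ×1; u (bound) ×3
left-to-right use order: u, u, u, v
typing: ✓ — (Str -> Str) -> Str
per-discipline verdicts: ordered ✗ · linear ✗ · affine ✗ · relevant ✓ · unrestricted ✓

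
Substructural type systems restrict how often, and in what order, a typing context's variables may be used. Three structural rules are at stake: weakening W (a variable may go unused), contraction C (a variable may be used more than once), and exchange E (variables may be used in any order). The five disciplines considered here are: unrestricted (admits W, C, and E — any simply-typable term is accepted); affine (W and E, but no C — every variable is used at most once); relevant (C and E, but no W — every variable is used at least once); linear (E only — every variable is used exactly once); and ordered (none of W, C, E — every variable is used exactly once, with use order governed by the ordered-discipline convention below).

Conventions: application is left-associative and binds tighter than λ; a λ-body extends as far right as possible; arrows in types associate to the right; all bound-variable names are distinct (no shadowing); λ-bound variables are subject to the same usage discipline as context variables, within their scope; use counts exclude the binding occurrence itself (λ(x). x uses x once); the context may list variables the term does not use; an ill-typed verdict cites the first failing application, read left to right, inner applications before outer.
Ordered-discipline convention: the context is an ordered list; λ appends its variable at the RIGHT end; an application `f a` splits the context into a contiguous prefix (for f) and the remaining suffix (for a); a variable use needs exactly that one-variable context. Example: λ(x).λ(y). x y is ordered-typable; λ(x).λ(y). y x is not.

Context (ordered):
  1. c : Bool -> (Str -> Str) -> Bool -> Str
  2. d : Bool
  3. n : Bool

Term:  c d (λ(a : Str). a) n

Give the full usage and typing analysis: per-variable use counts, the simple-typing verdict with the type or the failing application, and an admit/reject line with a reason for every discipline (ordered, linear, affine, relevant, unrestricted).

variable uses: c ×1, d ×1, n ×1, a [bound] ×1
order of uses: c, d, a, n
typing: ✓ — Str
ordered ✓ (single-use (c, d, n, a), ordered derivation ok)
linear ✓ (exactly-once usage across c, d, n, a)
affine ✓ (at most one use each (c, d, n, a))
relevant ✓ (none of c, d, n, a goes unused)
unrestricted ✓ (typability at Str is all that's needed)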